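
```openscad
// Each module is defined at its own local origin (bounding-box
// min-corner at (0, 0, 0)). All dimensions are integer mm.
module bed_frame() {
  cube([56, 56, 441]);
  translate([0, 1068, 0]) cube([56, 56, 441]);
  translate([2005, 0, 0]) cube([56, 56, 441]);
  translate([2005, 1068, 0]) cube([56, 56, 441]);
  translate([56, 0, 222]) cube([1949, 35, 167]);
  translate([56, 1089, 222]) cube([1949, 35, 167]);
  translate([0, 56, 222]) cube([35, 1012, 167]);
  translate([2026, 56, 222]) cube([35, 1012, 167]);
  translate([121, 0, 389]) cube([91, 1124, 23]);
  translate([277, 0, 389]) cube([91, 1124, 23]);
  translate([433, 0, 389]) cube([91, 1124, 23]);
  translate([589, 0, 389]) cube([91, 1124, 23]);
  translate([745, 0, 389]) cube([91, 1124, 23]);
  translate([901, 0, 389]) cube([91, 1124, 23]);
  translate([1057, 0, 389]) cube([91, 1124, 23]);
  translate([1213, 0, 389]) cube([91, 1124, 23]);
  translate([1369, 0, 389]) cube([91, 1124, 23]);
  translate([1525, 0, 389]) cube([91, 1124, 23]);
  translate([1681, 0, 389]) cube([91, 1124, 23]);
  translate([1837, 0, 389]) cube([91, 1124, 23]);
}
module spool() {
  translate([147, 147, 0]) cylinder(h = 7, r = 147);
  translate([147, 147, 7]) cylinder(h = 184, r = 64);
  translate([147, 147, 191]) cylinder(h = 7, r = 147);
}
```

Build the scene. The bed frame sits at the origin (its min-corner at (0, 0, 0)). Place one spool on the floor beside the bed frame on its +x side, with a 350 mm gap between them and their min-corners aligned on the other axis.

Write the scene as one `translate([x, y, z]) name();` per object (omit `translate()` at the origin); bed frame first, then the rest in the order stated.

bed_frame();
translate([2411, 0, 0]) spool();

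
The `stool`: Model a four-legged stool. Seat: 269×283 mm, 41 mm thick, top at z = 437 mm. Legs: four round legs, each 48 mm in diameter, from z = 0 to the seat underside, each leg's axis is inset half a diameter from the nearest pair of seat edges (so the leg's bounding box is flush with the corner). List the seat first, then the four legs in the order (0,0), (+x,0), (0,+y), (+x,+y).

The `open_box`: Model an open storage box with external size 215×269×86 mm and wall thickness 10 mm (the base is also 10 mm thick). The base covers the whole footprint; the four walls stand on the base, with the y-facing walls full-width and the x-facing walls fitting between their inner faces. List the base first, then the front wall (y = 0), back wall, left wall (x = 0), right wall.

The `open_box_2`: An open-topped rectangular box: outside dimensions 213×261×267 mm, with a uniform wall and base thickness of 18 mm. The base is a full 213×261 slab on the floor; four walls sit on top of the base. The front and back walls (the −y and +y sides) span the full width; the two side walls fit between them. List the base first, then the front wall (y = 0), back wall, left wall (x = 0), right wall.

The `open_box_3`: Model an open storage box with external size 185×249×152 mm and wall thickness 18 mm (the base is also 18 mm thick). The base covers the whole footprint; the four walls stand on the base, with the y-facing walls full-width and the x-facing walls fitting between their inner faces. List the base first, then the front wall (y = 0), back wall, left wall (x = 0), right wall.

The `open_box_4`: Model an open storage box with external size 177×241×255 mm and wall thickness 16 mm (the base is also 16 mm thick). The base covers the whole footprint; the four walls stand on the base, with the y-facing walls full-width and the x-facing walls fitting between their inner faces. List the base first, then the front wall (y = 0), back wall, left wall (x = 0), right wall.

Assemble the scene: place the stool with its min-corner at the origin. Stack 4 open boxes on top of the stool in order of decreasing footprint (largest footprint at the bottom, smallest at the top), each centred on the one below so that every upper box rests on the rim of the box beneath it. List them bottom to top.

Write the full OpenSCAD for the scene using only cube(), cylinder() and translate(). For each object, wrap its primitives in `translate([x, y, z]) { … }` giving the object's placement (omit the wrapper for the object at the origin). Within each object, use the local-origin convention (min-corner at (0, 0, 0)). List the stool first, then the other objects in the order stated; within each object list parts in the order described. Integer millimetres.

translate([0, 0, 396]) cube([269, 283, 41]);
translate([24, 24, 0]) cylinder(h = 396, r = 24);
translate([245, 24, 0]) cylinder(h = 396, r = 24);
translate([24, 259, 0]) cylinder(h = 396, r = 24);
translate([245, 259, 0]) cylinder(h = 396, r = 24);
translate([27, 7, 437]) {
  cube([215, 269, 10]);
  translate([0, 0, 10]) cube([215, 10, 76]);
  translate([0, 259, 10]) cube([215, 10, 76]);
  translate([0, 10, 10]) cube([10, 249, 76]);
  translate([205, 10, 10]) cube([10, 249, 76]);
}
translate([28, 11, 523]) {
  cube([213, 261, 18]);
  translate([0, 0, 18]) cube([213, 18, 249]);
  translate([0, 243, 18]) cube([213, 18, 249]);
  translate([0, 18, 18]) cube([18, 225, 249]);
  translate([195, 18, 18]) cube([18, 225, 249]);
}
translate([42, 17, 790]) {
  cube([185, 249, 18]);
  translate([0, 0, 18]) cube([185, 18, 134]);
  translate([0, 231, 18]) cube([185, 18, 134]);
  translate([0, 18, 18]) cube([18, 213, 134]);
  translate([167, 18, 18]) cube([18, 213, 134]);
}
translate([46, 21, 942]) {
  cube([177, 241, 16]);
  translate([0, 0, 16]) cube([177, 16, 239]);
  translate([0, 225, 16]) cube([177, 16, 239]);
  translate([0, 16, 16]) cube([16, 209, 239]);
  translate([161, 16, 16]) cube([16, 209, 239]);
}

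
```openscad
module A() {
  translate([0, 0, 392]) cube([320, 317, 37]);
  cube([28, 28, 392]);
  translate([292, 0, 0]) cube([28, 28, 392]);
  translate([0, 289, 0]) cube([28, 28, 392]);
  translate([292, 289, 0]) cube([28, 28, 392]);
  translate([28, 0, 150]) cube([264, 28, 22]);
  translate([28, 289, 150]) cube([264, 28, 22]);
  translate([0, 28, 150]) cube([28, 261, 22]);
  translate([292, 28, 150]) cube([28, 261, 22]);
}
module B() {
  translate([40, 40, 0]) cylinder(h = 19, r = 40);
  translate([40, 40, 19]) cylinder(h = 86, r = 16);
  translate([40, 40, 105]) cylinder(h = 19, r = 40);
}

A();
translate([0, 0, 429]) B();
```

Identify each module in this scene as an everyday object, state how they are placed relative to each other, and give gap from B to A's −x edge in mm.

The spool's min-x is at 0; the stool's min-x is 0; gap = 0 mm.

A is a stool. B is a spool. The spool is on top of the stool. The gap from the spool to the stool's −x edge is 0 mm.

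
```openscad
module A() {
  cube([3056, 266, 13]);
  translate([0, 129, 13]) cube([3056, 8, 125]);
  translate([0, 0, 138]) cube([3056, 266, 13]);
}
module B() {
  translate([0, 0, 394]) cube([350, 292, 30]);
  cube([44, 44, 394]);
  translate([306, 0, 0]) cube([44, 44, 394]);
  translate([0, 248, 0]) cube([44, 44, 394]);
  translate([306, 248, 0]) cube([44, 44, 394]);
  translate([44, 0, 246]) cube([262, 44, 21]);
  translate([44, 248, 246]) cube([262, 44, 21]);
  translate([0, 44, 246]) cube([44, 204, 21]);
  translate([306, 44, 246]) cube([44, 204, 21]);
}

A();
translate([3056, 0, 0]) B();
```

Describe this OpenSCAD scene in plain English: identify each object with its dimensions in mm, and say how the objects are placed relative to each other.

A is an I-beam lying along x, 3056 mm long. Overall section height 151 mm. Two flanges 266 mm wide (y) and 13 mm thick, one on the floor and one at the top; a web 8 mm thick runs between them, centred on the flange width.

B is a four-legged stool. The seat is a 350×292×30 mm slab whose top surface is at z = 424 mm; four square legs, each 44×44 mm in cross-section, run from the floor (z = 0) to the underside of the seat, each flush with a corner of the seat. Four stretchers, 44 mm wide and 21 mm tall, connect adjacent legs with their undersides at z = 246 mm, each running between the inner faces of the legs it joins and aligned with the legs' outer faces on the other axis.

The stool is against the I-beam's +x side, with their −y faces flush.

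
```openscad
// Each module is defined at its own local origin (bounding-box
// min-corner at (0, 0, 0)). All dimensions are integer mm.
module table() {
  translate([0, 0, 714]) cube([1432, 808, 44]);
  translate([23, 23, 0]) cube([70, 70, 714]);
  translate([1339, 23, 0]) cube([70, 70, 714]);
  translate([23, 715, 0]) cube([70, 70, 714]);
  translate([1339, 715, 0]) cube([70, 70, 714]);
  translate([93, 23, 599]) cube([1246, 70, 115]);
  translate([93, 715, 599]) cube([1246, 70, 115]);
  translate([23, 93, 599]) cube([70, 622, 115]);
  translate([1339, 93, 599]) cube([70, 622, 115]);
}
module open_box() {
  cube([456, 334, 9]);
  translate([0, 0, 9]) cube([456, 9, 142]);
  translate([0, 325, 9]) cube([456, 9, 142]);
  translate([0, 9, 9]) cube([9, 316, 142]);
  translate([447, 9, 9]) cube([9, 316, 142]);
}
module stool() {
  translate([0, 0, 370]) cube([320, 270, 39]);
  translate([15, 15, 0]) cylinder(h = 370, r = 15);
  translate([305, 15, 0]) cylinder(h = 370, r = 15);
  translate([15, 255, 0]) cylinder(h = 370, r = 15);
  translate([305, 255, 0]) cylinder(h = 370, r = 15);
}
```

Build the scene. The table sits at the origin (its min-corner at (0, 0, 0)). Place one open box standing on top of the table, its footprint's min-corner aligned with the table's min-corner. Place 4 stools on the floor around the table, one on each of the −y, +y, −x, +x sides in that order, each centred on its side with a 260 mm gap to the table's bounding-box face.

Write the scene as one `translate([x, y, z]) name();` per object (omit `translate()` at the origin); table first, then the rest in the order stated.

table();
translate([0, 0, 758]) open_box();
translate([556, -530, 0]) stool();
translate([556, 1068, 0]) stool();
translate([-580, 269, 0]) stool();
translate([1692, 269, 0]) stool();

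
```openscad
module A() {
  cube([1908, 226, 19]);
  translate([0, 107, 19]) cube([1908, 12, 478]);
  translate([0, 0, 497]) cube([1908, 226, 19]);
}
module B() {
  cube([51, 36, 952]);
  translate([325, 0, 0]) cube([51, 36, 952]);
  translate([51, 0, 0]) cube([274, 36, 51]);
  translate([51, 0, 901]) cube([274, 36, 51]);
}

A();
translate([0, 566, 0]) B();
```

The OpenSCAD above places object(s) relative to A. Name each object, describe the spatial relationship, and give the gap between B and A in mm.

A is an I-beam. B is a picture frame. The picture frame is on the floor beside the I-beam on its +y side. The gap between the picture frame and the I-beam is 340 mm.

The picture frame's nearest face is 340 mm from the I-beam's +y face.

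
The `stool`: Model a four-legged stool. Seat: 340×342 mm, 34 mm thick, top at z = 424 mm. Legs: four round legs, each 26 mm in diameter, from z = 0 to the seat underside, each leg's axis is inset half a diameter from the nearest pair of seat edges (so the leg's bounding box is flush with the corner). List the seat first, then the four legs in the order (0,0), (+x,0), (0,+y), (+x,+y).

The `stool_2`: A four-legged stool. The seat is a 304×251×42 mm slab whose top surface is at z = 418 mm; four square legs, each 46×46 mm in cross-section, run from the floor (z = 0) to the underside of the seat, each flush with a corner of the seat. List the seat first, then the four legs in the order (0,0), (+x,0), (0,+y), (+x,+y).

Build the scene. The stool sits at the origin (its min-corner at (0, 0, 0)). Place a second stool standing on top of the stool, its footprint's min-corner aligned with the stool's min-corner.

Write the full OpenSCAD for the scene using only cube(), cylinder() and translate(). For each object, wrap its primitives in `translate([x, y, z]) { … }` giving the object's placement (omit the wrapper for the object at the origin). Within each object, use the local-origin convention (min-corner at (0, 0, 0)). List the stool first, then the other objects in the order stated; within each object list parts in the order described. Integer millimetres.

translate([0, 0, 390]) cube([340, 342, 34]);
translate([13, 13, 0]) cylinder(h = 390, r = 13);
translate([327, 13, 0]) cylinder(h = 390, r = 13);
translate([13, 329, 0]) cylinder(h = 390, r = 13);
translate([327, 329, 0]) cylinder(h = 390, r = 13);
translate([0, 0, 424]) {
  translate([0, 0, 376]) cube([304, 251, 42]);
  cube([46, 46, 376]);
  translate([258, 0, 0]) cube([46, 46, 376]);
  translate([0, 205, 0]) cube([46, 46, 376]);
  translate([258, 205, 0]) cube([46, 46, 376]);
}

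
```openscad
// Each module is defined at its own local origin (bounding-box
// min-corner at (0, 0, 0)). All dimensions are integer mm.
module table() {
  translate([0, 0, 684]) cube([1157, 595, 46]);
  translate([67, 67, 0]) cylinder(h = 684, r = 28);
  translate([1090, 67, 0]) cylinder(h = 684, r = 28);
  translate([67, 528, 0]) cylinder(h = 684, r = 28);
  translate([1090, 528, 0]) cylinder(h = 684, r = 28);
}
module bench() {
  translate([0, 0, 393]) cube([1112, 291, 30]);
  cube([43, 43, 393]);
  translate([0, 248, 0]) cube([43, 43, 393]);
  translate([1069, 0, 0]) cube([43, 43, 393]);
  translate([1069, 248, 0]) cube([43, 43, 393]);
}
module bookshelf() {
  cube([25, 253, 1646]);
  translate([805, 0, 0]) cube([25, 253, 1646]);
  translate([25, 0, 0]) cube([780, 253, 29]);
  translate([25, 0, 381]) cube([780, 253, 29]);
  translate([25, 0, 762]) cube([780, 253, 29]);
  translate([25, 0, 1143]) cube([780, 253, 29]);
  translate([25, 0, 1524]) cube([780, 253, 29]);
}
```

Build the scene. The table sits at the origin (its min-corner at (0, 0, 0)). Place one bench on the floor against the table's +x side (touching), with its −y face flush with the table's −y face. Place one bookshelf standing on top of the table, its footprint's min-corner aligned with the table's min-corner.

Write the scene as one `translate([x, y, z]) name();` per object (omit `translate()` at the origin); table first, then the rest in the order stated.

table();
translate([1157, 0, 0]) bench();
translate([0, 0, 730]) bookshelf();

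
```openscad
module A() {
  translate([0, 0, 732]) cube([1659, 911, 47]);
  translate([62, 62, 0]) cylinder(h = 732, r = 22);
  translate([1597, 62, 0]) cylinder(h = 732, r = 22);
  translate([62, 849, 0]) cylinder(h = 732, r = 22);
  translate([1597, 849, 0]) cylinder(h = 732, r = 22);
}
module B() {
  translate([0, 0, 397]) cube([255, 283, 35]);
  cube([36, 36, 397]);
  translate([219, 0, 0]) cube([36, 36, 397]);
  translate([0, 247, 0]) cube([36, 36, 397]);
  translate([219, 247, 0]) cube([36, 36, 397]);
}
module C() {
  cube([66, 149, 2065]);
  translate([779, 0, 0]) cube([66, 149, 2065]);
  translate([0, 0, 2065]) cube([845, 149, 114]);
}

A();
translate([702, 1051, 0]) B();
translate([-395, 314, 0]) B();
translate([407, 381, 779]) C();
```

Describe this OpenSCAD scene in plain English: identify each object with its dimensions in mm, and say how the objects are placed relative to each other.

A is a table: top 1659 mm (x) × 911 mm (y), 47 mm thick, upper face at z = 779 mm, on four round legs of 44 mm diameter, each leg's bounding box inset 40 mm from the nearest pair of top edges, running from z = 0 to the bottom of the top.

B is a four-legged stool. The seat is a 255×283×35 mm slab whose top surface is at z = 432 mm; four square legs, each 36×36 mm in cross-section, run from the floor (z = 0) to the underside of the seat, each flush with a corner of the seat.

C is a rectangular door frame: two vertical jambs of 66×149 mm section, 2065 mm tall, with a clear opening 713 mm wide between their inner faces. A header 114 mm tall and 149 mm deep lies on top of the jambs and spans the full outside width.

Two stools sit around the table at the +y, −x sides. The door frame is on top of the table, centred.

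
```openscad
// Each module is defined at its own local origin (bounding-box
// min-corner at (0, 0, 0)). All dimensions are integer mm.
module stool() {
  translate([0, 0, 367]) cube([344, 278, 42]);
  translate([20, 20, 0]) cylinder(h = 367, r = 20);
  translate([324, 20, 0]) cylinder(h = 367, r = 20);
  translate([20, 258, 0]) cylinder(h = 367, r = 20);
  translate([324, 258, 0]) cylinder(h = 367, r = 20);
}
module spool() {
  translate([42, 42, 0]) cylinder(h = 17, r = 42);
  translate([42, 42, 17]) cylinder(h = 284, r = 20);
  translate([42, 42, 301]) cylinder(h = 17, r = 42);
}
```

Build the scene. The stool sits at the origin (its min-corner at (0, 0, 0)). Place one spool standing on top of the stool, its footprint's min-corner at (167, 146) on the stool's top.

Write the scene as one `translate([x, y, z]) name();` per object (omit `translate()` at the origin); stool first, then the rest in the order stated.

stool();
translate([167, 146, 409]) spool();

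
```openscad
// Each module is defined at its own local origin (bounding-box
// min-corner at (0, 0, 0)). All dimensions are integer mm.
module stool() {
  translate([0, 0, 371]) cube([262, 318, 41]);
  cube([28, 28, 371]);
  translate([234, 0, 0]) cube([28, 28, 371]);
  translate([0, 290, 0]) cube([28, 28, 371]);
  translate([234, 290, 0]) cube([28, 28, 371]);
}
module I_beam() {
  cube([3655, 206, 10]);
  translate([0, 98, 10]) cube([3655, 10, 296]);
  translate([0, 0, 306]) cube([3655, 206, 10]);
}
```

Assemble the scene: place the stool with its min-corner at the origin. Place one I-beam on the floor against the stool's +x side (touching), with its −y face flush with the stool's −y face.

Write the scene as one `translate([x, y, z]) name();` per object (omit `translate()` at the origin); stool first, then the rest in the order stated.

stool();
translate([262, 0, 0]) I_beam();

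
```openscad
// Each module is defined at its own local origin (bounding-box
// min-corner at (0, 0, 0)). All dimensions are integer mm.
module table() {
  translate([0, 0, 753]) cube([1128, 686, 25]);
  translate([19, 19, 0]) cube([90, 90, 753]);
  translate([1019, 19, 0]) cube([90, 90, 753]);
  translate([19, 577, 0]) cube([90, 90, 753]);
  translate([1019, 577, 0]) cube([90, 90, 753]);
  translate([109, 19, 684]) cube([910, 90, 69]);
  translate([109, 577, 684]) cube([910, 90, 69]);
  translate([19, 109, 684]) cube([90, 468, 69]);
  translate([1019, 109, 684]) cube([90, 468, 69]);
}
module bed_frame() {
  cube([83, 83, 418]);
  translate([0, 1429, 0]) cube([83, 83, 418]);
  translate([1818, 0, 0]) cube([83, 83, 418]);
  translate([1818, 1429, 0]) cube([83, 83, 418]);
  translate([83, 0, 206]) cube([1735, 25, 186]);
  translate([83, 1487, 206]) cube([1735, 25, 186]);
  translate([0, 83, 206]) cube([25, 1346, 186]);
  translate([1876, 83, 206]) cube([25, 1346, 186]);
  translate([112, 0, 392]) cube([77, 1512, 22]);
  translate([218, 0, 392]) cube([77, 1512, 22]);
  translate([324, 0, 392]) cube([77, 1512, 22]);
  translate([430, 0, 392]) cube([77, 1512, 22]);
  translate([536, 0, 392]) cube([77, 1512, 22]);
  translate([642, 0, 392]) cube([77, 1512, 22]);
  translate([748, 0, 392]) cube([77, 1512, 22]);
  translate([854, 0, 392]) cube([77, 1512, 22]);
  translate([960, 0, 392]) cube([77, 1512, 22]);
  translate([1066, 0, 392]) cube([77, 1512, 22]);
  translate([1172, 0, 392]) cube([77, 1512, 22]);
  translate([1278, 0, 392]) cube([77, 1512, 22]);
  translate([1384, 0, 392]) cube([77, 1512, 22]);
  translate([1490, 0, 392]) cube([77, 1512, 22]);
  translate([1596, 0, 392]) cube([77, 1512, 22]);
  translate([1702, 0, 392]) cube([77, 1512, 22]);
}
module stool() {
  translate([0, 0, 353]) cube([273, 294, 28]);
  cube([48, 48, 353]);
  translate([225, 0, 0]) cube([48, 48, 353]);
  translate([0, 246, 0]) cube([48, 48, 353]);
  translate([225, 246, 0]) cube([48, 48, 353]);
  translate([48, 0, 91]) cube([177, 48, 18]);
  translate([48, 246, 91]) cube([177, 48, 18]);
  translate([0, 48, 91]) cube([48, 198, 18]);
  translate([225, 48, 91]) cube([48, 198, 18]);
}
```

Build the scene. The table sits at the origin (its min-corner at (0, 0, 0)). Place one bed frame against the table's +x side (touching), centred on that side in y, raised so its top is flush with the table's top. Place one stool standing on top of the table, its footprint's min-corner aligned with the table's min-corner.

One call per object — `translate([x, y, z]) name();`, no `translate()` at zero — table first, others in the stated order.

table();
translate([1128, -413, 360]) bed_frame();
translate([0, 0, 778]) stool();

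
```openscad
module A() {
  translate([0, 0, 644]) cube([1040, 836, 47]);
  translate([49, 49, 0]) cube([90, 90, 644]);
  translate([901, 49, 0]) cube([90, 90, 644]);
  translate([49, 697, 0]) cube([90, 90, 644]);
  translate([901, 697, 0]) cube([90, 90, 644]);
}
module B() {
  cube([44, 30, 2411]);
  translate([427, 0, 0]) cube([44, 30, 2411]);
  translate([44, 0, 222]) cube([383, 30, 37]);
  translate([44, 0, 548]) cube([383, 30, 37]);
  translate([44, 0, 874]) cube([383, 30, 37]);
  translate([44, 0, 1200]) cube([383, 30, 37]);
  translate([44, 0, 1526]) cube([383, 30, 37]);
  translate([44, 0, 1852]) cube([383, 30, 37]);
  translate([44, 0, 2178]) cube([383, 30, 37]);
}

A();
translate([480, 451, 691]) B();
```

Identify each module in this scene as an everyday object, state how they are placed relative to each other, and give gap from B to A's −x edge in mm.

A is a table. B is a ladder. The ladder is on top of the table. The gap from the ladder to the table's −x edge is 480 mm.

The ladder's min-x is at 480; the table's min-x is 0; gap = 480 mm.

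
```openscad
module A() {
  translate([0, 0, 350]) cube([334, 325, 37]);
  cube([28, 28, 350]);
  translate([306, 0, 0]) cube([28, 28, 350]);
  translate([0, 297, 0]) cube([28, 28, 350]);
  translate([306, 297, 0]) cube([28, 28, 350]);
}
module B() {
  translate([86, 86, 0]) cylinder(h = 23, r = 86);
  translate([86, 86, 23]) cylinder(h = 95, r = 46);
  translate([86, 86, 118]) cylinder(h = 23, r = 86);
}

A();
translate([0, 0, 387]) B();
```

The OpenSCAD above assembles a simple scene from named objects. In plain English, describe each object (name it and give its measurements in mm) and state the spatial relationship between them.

A is a simple wooden stool: a rectangular seat 334 mm (x) by 325 mm (y), 37 mm thick, top face at z = 387 mm, on four square legs, each 28×28 mm in cross-section. The legs rest on z = 0, each flush with a corner of the seat.

B is a spool: two coaxial disc flanges of radius 86 mm and thickness 23 mm, joined by a core cylinder of radius 46 mm and height 95 mm. The lower flange rests on z = 0 and the three cylinders share a vertical axis.

The spool is on top of the stool.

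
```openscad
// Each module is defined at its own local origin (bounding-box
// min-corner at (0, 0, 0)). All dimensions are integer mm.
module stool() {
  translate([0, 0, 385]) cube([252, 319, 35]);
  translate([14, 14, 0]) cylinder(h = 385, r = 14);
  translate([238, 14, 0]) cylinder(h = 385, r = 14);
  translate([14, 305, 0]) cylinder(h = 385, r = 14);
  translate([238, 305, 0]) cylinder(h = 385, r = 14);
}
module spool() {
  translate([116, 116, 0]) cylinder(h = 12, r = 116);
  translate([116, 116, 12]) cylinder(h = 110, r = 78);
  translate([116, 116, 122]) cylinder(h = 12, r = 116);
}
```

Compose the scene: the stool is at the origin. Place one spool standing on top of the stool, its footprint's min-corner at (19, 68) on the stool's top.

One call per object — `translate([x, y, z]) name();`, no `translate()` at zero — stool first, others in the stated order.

stool();
translate([19, 68, 420]) spool();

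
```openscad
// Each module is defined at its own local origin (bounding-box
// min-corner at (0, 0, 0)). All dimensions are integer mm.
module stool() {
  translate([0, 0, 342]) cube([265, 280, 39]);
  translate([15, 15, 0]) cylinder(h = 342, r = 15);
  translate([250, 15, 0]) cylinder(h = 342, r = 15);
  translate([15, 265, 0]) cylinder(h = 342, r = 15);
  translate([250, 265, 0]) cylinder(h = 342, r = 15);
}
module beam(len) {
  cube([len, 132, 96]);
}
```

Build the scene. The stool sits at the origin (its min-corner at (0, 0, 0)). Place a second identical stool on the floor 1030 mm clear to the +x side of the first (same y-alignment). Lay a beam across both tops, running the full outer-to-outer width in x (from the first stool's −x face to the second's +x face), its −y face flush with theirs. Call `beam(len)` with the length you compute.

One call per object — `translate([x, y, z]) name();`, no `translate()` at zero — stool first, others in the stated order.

stool();
translate([1295, 0, 0]) stool();
translate([0, 0, 381]) beam(1560);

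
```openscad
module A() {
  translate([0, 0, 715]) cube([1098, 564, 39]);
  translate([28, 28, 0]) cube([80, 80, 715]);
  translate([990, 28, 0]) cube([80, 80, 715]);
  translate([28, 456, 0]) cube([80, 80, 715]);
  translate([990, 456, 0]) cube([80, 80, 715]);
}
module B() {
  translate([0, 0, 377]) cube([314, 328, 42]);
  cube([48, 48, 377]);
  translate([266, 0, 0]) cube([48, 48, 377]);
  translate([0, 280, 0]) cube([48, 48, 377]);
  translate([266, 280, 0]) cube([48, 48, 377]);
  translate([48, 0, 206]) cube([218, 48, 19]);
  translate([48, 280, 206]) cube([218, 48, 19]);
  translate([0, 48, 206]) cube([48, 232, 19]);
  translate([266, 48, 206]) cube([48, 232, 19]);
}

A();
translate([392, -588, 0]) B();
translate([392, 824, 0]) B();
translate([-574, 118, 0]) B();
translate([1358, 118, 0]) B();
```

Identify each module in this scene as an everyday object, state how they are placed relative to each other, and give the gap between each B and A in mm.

Each stool's nearest face is 260 mm from the table's bounding box.

A is a table. B is a stool. Four stools sit around the table at the −y, +y, −x, +x sides. The gap between each stool and the table is 260 mm.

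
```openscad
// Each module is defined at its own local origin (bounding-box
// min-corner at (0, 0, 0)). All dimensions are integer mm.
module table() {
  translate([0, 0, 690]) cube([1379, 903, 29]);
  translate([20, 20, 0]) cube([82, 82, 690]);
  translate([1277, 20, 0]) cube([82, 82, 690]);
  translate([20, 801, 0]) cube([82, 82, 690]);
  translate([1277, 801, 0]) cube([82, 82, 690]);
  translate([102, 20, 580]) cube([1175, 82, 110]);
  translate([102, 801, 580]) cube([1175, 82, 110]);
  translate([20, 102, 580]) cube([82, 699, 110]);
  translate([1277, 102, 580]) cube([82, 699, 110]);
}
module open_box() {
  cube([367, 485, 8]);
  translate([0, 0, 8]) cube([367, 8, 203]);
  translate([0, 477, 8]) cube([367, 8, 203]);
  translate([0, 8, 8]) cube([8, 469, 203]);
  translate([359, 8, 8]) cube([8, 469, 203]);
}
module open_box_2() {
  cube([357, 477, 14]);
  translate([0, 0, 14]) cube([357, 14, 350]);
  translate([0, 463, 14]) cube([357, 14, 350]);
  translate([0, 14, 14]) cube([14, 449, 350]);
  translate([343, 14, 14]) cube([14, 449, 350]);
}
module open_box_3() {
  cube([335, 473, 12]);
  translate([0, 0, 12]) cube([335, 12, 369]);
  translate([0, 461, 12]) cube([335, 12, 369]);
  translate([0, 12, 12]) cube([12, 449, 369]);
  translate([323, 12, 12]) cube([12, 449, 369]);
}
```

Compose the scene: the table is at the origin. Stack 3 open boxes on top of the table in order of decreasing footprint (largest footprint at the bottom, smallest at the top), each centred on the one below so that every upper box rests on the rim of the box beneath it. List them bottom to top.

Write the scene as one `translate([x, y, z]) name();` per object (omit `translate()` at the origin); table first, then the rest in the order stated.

table();
translate([506, 209, 719]) open_box();
translate([511, 213, 930]) open_box_2();
translate([522, 215, 1294]) open_box_3();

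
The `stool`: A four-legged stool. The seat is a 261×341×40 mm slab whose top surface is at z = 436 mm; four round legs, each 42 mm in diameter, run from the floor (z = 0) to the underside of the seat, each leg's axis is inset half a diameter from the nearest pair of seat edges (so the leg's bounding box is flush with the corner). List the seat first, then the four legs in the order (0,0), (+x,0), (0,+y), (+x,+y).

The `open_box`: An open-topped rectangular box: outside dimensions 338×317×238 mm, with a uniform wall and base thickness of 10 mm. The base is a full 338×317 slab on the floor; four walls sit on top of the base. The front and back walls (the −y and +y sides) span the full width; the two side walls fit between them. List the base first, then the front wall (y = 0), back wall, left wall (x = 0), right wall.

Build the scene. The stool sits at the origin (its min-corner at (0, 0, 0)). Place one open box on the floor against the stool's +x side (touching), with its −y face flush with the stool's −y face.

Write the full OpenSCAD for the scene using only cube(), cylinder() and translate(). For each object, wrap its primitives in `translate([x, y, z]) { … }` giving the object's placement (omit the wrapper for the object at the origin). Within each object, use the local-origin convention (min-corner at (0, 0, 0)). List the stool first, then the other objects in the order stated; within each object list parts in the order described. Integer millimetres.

translate([0, 0, 396]) cube([261, 341, 40]);
translate([21, 21, 0]) cylinder(h = 396, r = 21);
translate([240, 21, 0]) cylinder(h = 396, r = 21);
translate([21, 320, 0]) cylinder(h = 396, r = 21);
translate([240, 320, 0]) cylinder(h = 396, r = 21);
translate([261, 0, 0]) {
  cube([338, 317, 10]);
  translate([0, 0, 10]) cube([338, 10, 228]);
  translate([0, 307, 10]) cube([338, 10, 228]);
  translate([0, 10, 10]) cube([10, 297, 228]);
  translate([328, 10, 10]) cube([10, 297, 228]);
}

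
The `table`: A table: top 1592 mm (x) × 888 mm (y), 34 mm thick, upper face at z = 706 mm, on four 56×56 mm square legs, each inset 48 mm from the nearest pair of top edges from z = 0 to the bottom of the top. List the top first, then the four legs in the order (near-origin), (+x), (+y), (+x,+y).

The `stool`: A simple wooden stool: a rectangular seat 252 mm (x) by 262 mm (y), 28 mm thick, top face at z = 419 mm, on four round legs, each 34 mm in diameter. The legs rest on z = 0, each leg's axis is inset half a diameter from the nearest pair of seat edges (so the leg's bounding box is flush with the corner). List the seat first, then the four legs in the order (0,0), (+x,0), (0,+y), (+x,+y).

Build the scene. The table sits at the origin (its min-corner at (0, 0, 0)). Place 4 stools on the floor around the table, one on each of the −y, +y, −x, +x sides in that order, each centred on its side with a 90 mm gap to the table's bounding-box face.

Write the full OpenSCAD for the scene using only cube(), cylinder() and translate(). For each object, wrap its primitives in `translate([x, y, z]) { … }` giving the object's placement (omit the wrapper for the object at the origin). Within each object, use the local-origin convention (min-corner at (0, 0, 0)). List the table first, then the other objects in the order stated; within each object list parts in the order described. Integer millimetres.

translate([0, 0, 672]) cube([1592, 888, 34]);
translate([48, 48, 0]) cube([56, 56, 672]);
translate([1488, 48, 0]) cube([56, 56, 672]);
translate([48, 784, 0]) cube([56, 56, 672]);
translate([1488, 784, 0]) cube([56, 56, 672]);
translate([670, -352, 0]) {
  translate([0, 0, 391]) cube([252, 262, 28]);
  translate([17, 17, 0]) cylinder(h = 391, r = 17);
  translate([235, 17, 0]) cylinder(h = 391, r = 17);
  translate([17, 245, 0]) cylinder(h = 391, r = 17);
  translate([235, 245, 0]) cylinder(h = 391, r = 17);
}
translate([670, 978, 0]) {
  translate([0, 0, 391]) cube([252, 262, 28]);
  translate([17, 17, 0]) cylinder(h = 391, r = 17);
  translate([235, 17, 0]) cylinder(h = 391, r = 17);
  translate([17, 245, 0]) cylinder(h = 391, r = 17);
  translate([235, 245, 0]) cylinder(h = 391, r = 17);
}
translate([-342, 313, 0]) {
  translate([0, 0, 391]) cube([252, 262, 28]);
  translate([17, 17, 0]) cylinder(h = 391, r = 17);
  translate([235, 17, 0]) cylinder(h = 391, r = 17);
  translate([17, 245, 0]) cylinder(h = 391, r = 17);
  translate([235, 245, 0]) cylinder(h = 391, r = 17);
}
translate([1682, 313, 0]) {
  translate([0, 0, 391]) cube([252, 262, 28]);
  translate([17, 17, 0]) cylinder(h = 391, r = 17);
  translate([235, 17, 0]) cylinder(h = 391, r = 17);
  translate([17, 245, 0]) cylinder(h = 391, r = 17);
  translate([235, 245, 0]) cylinder(h = 391, r = 17);
}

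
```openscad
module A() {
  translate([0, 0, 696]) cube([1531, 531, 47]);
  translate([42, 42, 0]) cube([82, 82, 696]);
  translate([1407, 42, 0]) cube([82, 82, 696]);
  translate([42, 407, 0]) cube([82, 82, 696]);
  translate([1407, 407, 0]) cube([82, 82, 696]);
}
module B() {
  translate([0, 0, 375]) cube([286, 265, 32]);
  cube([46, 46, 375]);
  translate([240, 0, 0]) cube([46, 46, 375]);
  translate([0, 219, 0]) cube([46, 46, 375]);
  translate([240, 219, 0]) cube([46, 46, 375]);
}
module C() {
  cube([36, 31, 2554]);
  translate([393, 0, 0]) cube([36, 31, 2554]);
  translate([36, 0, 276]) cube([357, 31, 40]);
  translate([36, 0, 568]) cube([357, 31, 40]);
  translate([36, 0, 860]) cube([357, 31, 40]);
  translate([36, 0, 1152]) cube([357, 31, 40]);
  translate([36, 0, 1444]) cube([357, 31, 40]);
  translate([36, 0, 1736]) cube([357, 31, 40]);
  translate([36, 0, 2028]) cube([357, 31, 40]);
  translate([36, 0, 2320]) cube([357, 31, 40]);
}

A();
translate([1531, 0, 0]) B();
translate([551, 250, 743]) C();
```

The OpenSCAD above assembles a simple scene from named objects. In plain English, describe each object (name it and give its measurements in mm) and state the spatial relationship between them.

A is a table with a 1531×531 mm rectangular top, 47 mm thick, top surface at z = 743 mm, supported by four 82×82 mm square legs, each inset 42 mm from the nearest pair of top edges, running from the floor.

B is a simple wooden stool: a rectangular seat 286 mm (x) by 265 mm (y), 32 mm thick, top face at z = 407 mm, on four square legs, each 46×46 mm in cross-section. The legs rest on z = 0, each flush with a corner of the seat.

C is a straight ladder. Two 36×31 mm vertical rails, 2554 mm tall, stand 429 mm apart (outside-to-outside) with their front faces coplanar on the −y side. 8 rungs, each 31 mm deep and 40 mm tall, span between the inner faces of the rails, front faces flush with the rails. The lowest rung's underside is at z = 276 mm and rungs are spaced 292 mm apart (underside to underside).

The stool is against the table's +x side, with their −y faces flush. The ladder is on top of the table, centred.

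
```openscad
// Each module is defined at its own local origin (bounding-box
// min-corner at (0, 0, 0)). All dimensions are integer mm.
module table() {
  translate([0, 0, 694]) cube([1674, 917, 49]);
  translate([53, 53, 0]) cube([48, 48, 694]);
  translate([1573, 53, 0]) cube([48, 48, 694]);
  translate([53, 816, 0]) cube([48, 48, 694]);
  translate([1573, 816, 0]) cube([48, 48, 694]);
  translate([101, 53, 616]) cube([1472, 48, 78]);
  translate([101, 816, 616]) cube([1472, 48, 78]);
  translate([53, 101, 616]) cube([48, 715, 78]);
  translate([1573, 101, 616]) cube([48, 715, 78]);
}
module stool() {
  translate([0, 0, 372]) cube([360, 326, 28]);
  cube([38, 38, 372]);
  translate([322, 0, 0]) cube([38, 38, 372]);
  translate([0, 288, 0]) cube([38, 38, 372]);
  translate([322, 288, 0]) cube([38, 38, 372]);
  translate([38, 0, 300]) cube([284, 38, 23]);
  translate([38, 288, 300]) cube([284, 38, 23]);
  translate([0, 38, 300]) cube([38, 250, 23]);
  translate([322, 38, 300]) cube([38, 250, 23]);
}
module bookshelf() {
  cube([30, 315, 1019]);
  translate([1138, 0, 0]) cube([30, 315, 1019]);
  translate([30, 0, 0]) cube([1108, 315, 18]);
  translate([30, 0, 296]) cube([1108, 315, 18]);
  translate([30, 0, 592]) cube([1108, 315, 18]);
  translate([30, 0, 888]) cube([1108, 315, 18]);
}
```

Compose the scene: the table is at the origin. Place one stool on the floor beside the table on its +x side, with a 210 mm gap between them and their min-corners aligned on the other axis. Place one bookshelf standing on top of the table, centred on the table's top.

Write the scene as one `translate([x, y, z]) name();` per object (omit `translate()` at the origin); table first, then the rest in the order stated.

table();
translate([1884, 0, 0]) stool();
translate([253, 301, 743]) bookshelf();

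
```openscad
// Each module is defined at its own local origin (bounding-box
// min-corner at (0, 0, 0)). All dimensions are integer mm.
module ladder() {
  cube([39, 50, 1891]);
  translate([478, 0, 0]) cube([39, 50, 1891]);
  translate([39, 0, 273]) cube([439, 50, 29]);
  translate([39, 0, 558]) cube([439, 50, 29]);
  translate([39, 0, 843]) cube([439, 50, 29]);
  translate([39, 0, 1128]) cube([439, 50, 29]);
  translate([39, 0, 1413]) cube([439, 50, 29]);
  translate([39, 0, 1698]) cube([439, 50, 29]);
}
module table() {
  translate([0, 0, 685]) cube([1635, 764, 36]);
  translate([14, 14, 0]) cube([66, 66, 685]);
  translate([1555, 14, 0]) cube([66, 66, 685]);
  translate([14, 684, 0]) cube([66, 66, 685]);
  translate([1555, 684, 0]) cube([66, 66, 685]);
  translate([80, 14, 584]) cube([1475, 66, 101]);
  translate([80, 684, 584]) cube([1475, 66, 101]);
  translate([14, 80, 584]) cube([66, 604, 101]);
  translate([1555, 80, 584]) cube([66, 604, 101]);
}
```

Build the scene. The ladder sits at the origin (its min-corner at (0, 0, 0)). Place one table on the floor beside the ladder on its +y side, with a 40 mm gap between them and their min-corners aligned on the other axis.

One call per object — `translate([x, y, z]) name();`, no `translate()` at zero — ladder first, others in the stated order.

ladder();
translate([0, 90, 0]) table();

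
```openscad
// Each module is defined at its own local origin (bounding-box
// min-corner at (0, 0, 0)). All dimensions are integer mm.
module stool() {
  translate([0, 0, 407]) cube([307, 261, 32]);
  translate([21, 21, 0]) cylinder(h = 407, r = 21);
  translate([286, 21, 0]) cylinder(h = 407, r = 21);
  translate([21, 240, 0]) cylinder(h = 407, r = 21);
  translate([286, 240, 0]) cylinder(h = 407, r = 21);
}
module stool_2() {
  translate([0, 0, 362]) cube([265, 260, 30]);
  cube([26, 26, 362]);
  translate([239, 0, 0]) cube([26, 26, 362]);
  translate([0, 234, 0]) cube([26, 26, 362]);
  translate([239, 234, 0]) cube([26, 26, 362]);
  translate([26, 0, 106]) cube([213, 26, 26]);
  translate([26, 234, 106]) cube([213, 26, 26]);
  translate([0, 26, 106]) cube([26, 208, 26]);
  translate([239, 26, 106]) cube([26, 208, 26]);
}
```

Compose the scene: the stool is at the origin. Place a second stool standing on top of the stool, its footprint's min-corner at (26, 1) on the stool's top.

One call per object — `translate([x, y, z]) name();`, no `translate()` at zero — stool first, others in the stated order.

stool();
translate([26, 1, 439]) stool_2();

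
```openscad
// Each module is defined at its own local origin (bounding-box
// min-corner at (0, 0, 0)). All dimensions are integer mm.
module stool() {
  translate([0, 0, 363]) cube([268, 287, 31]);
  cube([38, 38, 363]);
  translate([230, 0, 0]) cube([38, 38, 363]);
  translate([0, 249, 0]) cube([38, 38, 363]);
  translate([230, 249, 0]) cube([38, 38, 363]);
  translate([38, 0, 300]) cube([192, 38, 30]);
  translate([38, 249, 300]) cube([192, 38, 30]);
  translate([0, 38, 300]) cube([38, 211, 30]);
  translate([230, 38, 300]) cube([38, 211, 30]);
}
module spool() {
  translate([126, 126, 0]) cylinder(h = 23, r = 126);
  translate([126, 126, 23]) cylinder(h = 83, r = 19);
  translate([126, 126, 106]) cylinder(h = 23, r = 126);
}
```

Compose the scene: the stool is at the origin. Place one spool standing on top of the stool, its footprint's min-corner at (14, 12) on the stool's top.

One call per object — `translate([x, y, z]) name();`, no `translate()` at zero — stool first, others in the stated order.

stool();
translate([14, 12, 394]) spool();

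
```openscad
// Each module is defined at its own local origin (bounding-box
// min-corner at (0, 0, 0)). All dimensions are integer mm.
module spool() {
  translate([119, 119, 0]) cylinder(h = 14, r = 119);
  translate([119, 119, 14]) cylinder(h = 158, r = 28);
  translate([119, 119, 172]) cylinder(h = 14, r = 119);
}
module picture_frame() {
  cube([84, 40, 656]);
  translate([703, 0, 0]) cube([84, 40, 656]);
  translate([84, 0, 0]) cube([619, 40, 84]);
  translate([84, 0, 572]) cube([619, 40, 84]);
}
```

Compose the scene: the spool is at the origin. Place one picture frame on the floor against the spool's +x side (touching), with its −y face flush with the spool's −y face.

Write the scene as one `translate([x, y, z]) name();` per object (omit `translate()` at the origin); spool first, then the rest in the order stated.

spool();
translate([238, 0, 0]) picture_frame();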